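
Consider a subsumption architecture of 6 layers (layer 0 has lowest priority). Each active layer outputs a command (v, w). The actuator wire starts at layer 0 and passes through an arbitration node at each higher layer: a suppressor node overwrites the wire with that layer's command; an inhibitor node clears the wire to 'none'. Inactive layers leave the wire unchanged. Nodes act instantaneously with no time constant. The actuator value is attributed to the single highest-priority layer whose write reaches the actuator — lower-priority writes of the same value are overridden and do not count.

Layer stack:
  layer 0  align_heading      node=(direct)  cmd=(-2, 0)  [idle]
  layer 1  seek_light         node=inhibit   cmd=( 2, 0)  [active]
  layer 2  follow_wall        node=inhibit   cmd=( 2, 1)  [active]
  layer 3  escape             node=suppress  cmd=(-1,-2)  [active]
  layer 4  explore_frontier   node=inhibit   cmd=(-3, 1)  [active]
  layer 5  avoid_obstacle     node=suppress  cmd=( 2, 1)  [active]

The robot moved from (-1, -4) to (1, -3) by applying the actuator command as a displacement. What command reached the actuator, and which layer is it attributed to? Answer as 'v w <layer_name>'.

displacement = (1, -3) − (-1, -4) = (2, 1)
layer 0 (align_heading) idle — none
layer 1 (seek_light) active — inhibits: none
layer 2 (follow_wall) active — inhibits: none
layer 3 (escape) active — suppresses: (-1, -2)
layer 4 (explore_frontier) active — inhibits: none
layer 5 (avoid_obstacle) active — suppresses: (2, 1)
→ actuator (2, 1) — from layer 5 (avoid_obstacle)

2 1 avoid_obstacle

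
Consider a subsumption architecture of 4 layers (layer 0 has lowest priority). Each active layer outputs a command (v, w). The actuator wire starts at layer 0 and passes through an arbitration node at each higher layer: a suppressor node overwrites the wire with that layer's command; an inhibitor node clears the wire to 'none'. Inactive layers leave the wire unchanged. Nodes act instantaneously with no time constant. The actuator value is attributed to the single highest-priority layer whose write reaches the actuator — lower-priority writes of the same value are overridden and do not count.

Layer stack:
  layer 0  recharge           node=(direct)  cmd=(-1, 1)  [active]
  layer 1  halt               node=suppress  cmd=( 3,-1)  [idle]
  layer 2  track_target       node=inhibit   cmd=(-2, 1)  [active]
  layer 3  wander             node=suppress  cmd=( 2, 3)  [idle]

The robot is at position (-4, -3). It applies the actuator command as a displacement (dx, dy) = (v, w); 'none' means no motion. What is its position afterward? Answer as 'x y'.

-4 -3

L0 recharge: active, feeds wire = (-1, 1)
L1 halt: idle → wire stays (-1, 1)
L2 track_target: active, inhibitor → wire = none
L3 wander: idle → wire stays none
actuator = none
position: (-4, -3) + none = (-4, -3)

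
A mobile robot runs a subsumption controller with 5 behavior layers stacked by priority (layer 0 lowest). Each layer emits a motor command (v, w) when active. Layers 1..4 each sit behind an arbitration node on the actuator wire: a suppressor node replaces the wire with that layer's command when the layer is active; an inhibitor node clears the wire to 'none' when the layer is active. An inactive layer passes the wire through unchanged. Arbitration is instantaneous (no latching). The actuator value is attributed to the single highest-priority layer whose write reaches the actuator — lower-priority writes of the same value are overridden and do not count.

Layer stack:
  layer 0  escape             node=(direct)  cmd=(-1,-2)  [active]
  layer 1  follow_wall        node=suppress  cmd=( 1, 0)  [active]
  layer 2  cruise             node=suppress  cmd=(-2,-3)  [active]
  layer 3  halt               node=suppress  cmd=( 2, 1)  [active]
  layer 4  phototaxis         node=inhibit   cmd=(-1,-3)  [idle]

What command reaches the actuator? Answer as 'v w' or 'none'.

L0 escape: active, feeds wire = (-1, -2)
L1 follow_wall: active, suppressor → wire = (1, 0)
L2 cruise: active, suppressor → wire = (-2, -3)
L3 halt: active, suppressor → wire = (2, 1)
L4 phototaxis: idle → wire stays (2, 1)
actuator = (2, 1)

2 1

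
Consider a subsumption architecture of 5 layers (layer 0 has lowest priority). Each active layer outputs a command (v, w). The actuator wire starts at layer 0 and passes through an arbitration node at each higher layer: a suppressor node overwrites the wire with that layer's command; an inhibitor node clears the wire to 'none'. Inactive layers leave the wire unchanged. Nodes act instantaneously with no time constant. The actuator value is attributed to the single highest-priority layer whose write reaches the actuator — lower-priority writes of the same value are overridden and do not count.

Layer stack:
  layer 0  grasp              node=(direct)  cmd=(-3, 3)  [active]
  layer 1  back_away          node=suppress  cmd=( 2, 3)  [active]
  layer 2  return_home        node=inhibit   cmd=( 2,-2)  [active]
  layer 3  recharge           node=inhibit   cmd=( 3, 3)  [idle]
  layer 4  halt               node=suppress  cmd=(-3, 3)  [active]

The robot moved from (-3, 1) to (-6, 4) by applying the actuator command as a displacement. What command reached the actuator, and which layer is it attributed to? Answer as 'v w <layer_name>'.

-3 3 halt

displacement = (-6, 4) − (-3, 1) = (-3, 3)
layer 0 (grasp) active — direct: (-3, 3)
layer 1 (back_away) active — suppresses: (2, 3)
layer 2 (return_home) active — inhibits: none
layer 3 (recharge) idle — unchanged: none
layer 4 (halt) active — suppresses: (-3, 3)
→ actuator (-3, 3) — from layer 4 (halt)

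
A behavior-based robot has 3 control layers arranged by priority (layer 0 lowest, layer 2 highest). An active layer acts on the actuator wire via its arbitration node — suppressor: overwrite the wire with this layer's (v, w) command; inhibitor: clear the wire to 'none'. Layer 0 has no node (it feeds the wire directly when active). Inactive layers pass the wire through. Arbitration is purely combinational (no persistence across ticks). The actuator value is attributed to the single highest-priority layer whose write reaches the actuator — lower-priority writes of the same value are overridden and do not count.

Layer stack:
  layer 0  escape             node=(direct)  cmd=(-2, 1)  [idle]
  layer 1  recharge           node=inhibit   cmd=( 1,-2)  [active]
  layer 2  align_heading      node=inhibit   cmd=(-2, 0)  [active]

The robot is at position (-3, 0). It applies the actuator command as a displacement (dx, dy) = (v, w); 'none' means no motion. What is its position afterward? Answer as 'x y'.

layer 0 (escape) idle — none
layer 1 (recharge) active — inhibits: none
layer 2 (align_heading) active — inhibits: none
→ actuator none
position: (-3, 0) + none = (-3, 0)

-3 0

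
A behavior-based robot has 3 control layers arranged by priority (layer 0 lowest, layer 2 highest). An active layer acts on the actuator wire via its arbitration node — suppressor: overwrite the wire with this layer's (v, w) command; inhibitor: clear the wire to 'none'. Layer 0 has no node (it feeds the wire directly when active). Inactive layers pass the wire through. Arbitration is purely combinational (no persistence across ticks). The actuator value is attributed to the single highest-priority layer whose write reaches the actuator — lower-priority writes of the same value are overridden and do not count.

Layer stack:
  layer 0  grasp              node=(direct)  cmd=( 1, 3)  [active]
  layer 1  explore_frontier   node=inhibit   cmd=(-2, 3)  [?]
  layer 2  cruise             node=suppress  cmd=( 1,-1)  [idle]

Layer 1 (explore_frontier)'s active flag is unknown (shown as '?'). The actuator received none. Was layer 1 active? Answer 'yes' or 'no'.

If layer 1 is active=yes:
  actuator would be none
If layer 1 is active=no:
  actuator would be (1, 3)
Observed none, so layer 1 was active.

yes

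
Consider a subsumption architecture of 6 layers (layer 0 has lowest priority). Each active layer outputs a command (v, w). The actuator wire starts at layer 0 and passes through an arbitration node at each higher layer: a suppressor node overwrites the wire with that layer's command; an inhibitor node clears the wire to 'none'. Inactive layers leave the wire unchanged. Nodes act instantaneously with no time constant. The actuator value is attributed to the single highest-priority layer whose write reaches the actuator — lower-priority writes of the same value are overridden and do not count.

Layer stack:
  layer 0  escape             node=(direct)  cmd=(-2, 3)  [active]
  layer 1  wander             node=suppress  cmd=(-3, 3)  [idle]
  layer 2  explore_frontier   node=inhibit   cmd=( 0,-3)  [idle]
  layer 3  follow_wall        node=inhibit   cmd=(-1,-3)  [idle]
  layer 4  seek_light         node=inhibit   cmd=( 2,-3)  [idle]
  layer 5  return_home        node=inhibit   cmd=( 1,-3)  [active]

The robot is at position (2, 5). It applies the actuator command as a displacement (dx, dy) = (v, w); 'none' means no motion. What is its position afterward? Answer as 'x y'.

L0 escape: active, feeds wire = (-2, 3)
L1 wander: idle → wire stays (-2, 3)
L2 explore_frontier: idle → wire stays (-2, 3)
L3 follow_wall: idle → wire stays (-2, 3)
L4 seek_light: idle → wire stays (-2, 3)
L5 return_home: active, inhibitor → wire = none
actuator = none
position: (2, 5) + none = (2, 5)

2 5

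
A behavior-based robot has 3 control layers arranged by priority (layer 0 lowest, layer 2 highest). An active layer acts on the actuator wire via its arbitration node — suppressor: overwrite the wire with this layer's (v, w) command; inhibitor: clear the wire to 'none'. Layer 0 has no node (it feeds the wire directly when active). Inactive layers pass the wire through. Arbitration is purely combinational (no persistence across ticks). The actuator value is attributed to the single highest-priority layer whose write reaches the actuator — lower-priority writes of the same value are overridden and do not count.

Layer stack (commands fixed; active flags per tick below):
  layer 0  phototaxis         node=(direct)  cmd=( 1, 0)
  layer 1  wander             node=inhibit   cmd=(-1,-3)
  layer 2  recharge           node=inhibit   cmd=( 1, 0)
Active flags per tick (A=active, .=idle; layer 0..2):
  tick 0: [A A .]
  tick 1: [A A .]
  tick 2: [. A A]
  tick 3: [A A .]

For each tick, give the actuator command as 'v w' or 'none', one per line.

tick 0:
  [0] phototaxis on; wire := (1, 0)
  [1] wander on (inhibit); wire := none
  [2] recharge off; pass none
  output none
tick 1:
  [0] phototaxis on; wire := (1, 0)
  [1] wander on (inhibit); wire := none
  [2] recharge off; pass none
  output none
tick 2:
  [0] phototaxis off; wire := none
  [1] wander on (inhibit); wire := none
  [2] recharge on (inhibit); wire := none
  output none
tick 3:
  [0] phototaxis on; wire := (1, 0)
  [1] wander on (inhibit); wire := none
  [2] recharge off; pass none
  output none

none
none
none
none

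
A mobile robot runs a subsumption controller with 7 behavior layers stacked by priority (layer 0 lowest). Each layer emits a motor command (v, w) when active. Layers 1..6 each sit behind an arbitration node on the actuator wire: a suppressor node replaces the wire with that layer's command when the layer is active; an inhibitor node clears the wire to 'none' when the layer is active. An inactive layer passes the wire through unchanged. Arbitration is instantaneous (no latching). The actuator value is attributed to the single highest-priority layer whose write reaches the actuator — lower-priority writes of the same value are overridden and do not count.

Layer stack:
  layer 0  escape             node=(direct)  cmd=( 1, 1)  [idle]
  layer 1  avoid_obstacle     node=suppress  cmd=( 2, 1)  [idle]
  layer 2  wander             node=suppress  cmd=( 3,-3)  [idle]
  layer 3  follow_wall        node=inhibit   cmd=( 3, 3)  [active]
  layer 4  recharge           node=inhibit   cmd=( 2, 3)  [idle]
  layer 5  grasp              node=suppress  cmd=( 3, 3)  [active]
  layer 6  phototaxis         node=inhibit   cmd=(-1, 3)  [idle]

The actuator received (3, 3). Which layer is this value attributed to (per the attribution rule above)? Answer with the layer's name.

grasp

L0 escape: idle → wire = none
L1 avoid_obstacle: idle → wire stays none
L2 wander: idle → wire stays none
L3 follow_wall: active, inhibitor → wire = none
L4 recharge: idle → wire stays none
L5 grasp: active, suppressor → wire = (3, 3)
L6 phototaxis: idle → wire stays (3, 3)
actuator = (3, 3)
last writer: layer 5 = grasp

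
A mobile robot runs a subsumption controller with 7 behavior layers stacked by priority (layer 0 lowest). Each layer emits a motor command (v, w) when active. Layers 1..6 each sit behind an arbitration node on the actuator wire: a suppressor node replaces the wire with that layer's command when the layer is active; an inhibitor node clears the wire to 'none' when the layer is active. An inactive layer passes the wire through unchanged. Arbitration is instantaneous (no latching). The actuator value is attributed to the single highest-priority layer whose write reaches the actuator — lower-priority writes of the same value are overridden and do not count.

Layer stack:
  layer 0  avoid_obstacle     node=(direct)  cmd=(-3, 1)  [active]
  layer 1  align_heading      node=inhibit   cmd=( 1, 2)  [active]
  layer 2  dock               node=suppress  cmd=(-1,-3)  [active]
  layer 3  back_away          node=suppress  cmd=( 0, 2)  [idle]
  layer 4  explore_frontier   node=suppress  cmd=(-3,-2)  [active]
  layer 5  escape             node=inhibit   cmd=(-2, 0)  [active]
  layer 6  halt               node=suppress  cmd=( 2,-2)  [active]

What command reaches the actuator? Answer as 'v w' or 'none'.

2 -2

layer 0 (avoid_obstacle) active — direct: (-3, 1)
layer 1 (align_heading) active — inhibits: none
layer 2 (dock) active — suppresses: (-1, -3)
layer 3 (back_away) idle — unchanged: (-1, -3)
layer 4 (explore_frontier) active — suppresses: (-3, -2)
layer 5 (escape) active — inhibits: none
layer 6 (halt) active — suppresses: (2, -2)
→ actuator (2, -2)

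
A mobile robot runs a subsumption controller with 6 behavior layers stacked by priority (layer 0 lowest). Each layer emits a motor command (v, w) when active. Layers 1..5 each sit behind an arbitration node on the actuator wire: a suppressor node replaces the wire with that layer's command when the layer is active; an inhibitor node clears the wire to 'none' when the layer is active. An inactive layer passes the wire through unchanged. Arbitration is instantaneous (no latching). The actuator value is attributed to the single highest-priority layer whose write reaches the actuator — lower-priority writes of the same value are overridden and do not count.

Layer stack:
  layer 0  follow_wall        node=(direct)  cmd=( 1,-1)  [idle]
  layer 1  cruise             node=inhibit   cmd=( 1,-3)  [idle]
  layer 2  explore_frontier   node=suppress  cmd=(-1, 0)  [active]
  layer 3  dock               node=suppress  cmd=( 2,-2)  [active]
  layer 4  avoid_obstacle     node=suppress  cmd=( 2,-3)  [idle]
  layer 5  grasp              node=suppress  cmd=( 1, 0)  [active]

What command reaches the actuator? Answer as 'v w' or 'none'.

[0] follow_wall off; wire := none
[1] cruise off; pass none
[2] explore_frontier on (suppress); wire := (-1, 0)
[3] dock on (suppress); wire := (2, -2)
[4] avoid_obstacle off; pass (2, -2)
[5] grasp on (suppress); wire := (1, 0)
output (1, 0)

1 0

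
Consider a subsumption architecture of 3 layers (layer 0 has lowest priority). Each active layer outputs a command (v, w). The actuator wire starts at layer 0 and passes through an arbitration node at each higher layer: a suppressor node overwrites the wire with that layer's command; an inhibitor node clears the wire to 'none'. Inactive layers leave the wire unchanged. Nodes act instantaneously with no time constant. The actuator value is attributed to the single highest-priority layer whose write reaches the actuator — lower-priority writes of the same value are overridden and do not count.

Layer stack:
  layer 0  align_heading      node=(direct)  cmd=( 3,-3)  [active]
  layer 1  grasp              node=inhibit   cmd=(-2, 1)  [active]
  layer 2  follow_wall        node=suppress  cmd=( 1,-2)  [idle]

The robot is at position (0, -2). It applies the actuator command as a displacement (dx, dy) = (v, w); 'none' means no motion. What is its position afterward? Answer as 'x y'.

[0] align_heading on; wire := (3, -3)
[1] grasp on (inhibit); wire := none
[2] follow_wall off; pass none
output none
position: (0, -2) + none = (0, -2)

0 -2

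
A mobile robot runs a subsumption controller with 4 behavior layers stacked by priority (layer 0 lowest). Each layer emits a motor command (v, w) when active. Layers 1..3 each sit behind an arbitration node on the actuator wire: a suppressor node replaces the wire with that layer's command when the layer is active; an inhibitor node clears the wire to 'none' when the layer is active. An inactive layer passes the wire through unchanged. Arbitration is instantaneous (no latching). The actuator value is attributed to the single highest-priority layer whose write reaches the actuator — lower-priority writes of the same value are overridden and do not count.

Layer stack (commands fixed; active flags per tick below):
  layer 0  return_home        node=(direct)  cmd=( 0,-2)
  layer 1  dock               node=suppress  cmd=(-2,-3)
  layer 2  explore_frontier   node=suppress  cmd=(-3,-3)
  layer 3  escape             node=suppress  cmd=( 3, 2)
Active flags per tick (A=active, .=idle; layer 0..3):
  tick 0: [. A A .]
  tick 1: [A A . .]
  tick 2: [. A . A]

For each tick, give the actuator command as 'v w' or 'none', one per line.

tick 0:
  layer 0 (return_home) idle — none
  layer 1 (dock) active — suppresses: (-2, -3)
  layer 2 (explore_frontier) active — suppresses: (-3, -3)
  layer 3 (escape) idle — unchanged: (-3, -3)
  → actuator (-3, -3)
tick 1:
  layer 0 (return_home) active — direct: (0, -2)
  layer 1 (dock) active — suppresses: (-2, -3)
  layer 2 (explore_frontier) idle — unchanged: (-2, -3)
  layer 3 (escape) idle — unchanged: (-2, -3)
  → actuator (-2, -3)
tick 2:
  layer 0 (return_home) idle — none
  layer 1 (dock) active — suppresses: (-2, -3)
  layer 2 (explore_frontier) idle — unchanged: (-2, -3)
  layer 3 (escape) active — suppresses: (3, 2)
  → actuator (3, 2)

-3 -3
-2 -3
3 2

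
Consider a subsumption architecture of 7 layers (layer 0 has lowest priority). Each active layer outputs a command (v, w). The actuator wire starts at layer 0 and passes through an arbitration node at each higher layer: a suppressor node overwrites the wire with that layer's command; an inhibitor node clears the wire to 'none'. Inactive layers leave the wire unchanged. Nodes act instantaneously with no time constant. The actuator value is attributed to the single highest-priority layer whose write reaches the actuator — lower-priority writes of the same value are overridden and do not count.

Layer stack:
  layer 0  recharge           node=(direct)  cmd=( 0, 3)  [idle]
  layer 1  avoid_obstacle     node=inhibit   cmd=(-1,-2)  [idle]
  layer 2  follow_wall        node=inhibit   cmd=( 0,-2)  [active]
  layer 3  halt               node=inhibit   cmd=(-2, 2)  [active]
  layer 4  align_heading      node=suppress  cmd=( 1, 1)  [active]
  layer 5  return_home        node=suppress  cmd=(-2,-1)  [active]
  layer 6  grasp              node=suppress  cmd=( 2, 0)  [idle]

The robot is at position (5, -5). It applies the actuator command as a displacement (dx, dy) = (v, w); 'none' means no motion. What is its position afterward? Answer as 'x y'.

3 -6

layer 0 (recharge) idle — none
layer 1 (avoid_obstacle) idle — unchanged: none
layer 2 (follow_wall) active — inhibits: none
layer 3 (halt) active — inhibits: none
layer 4 (align_heading) active — suppresses: (1, 1)
layer 5 (return_home) active — suppresses: (-2, -1)
layer 6 (grasp) idle — unchanged: (-2, -1)
→ actuator (-2, -1)
position: (5, -5) + (-2, -1) = (3, -6)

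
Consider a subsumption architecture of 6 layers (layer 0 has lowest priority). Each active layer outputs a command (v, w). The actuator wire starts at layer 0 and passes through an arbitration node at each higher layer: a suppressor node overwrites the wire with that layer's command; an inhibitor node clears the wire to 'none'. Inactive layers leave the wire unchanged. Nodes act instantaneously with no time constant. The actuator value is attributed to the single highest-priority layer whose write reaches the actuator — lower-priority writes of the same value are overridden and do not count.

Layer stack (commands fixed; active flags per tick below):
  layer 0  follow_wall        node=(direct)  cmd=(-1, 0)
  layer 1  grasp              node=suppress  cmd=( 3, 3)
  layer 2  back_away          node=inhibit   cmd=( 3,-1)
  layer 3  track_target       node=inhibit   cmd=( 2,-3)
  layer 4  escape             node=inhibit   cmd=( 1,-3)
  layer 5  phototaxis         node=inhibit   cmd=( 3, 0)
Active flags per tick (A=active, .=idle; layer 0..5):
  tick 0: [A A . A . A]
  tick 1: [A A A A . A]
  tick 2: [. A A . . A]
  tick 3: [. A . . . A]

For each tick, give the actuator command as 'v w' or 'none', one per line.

none
none
none
none

tick 0:
  [0] follow_wall on; wire := (-1, 0)
  [1] grasp on (suppress); wire := (3, 3)
  [2] back_away off; pass (3, 3)
  [3] track_target on (inhibit); wire := none
  [4] escape off; pass none
  [5] phototaxis on (inhibit); wire := none
  output none
tick 1:
  [0] follow_wall on; wire := (-1, 0)
  [1] grasp on (suppress); wire := (3, 3)
  [2] back_away on (inhibit); wire := none
  [3] track_target on (inhibit); wire := none
  [4] escape off; pass none
  [5] phototaxis on (inhibit); wire := none
  output none
tick 2:
  [0] follow_wall off; wire := none
  [1] grasp on (suppress); wire := (3, 3)
  [2] back_away on (inhibit); wire := none
  [3] track_target off; pass none
  [4] escape off; pass none
  [5] phototaxis on (inhibit); wire := none
  output none
tick 3:
  [0] follow_wall off; wire := none
  [1] grasp on (suppress); wire := (3, 3)
  [2] back_away off; pass (3, 3)
  [3] track_target off; pass (3, 3)
  [4] escape off; pass (3, 3)
  [5] phototaxis on (inhibit); wire := none
  output none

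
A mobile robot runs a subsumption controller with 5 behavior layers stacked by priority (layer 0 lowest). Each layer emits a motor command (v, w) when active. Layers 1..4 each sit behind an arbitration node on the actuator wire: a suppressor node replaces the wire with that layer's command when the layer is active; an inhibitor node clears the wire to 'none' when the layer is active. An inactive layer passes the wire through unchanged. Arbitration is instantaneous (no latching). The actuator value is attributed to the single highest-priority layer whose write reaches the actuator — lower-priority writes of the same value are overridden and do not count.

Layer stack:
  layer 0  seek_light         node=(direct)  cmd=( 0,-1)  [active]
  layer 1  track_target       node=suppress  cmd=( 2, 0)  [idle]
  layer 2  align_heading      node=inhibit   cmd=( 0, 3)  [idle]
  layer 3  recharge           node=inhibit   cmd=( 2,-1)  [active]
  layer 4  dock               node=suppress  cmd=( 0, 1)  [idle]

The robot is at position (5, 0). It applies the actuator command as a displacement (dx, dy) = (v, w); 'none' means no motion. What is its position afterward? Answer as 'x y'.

5 0

layer 0 (seek_light) active — direct: (0, -1)
layer 1 (track_target) idle — unchanged: (0, -1)
layer 2 (align_heading) idle — unchanged: (0, -1)
layer 3 (recharge) active — inhibits: none
layer 4 (dock) idle — unchanged: none
→ actuator none
position: (5, 0) + none = (5, 0)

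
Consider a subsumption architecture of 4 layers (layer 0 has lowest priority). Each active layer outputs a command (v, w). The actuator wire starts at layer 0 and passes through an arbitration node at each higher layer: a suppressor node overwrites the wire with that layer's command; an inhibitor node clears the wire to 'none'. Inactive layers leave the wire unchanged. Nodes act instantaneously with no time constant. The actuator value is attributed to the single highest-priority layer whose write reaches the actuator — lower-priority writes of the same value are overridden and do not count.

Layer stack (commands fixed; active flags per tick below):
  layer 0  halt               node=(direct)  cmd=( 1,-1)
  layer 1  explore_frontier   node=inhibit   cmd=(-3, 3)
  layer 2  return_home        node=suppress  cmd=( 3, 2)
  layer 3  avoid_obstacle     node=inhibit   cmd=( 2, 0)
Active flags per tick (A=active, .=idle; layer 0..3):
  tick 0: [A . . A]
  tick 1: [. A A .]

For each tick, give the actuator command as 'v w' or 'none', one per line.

none
3 2

tick 0:
  layer 0 (halt) active — direct: (1, -1)
  layer 1 (explore_frontier) idle — unchanged: (1, -1)
  layer 2 (return_home) idle — unchanged: (1, -1)
  layer 3 (avoid_obstacle) active — inhibits: none
  → actuator none
tick 1:
  layer 0 (halt) idle — none
  layer 1 (explore_frontier) active — inhibits: none
  layer 2 (return_home) active — suppresses: (3, 2)
  layer 3 (avoid_obstacle) idle — unchanged: (3, 2)
  → actuator (3, 2)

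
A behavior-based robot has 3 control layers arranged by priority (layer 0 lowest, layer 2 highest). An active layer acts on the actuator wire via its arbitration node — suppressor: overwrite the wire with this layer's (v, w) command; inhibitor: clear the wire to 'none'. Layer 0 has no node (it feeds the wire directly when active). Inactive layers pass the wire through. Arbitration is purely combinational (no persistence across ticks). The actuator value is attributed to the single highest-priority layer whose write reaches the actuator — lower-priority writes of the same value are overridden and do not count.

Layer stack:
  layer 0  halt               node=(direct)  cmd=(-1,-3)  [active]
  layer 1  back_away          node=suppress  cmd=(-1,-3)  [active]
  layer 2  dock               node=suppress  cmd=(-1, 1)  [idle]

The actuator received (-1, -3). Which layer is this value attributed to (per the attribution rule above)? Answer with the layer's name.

back_away

layer 0 (halt) active — direct: (-1, -3)
layer 1 (back_away) active — suppresses: (-1, -3)
layer 2 (dock) idle — unchanged: (-1, -3)
→ actuator (-1, -3)
last writer: layer 1 = back_away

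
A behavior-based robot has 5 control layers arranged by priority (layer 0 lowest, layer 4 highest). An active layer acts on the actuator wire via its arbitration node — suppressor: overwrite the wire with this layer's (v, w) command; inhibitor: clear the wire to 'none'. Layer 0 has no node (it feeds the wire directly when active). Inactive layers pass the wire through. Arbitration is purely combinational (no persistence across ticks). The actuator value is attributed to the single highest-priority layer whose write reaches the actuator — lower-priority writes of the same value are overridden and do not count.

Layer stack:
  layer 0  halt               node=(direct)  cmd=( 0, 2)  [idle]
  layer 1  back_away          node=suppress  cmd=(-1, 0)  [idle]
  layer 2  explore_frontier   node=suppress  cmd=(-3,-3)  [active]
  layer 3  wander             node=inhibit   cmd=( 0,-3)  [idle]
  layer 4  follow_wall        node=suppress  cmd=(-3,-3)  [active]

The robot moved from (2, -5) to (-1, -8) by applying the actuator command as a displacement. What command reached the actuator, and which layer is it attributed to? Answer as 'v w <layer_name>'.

displacement = (-1, -8) − (2, -5) = (-3, -3)
[0] halt off; wire := none
[1] back_away off; pass none
[2] explore_frontier on (suppress); wire := (-3, -3)
[3] wander off; pass (-3, -3)
[4] follow_wall on (suppress); wire := (-3, -3)
output (-3, -3) — from layer 4 (follow_wall)

-3 -3 follow_wall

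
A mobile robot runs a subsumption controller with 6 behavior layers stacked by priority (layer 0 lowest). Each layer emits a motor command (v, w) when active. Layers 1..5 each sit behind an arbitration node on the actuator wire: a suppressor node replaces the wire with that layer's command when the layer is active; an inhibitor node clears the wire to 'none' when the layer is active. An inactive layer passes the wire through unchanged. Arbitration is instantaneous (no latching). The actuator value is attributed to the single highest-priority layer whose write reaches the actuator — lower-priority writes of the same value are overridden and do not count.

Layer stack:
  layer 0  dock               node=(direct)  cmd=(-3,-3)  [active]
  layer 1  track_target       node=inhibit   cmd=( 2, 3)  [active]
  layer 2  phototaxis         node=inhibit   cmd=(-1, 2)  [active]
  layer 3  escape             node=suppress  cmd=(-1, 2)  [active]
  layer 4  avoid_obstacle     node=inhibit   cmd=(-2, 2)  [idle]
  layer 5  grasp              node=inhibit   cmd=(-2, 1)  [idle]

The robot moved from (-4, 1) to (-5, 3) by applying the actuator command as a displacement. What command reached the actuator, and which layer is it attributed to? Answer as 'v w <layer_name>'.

-1 2 escape

displacement = (-5, 3) − (-4, 1) = (-1, 2)
layer 0 (dock) active — direct: (-3, -3)
layer 1 (track_target) active — inhibits: none
layer 2 (phototaxis) active — inhibits: none
layer 3 (escape) active — suppresses: (-1, 2)
layer 4 (avoid_obstacle) idle — unchanged: (-1, 2)
layer 5 (grasp) idle — unchanged: (-1, 2)
→ actuator (-1, 2) — from layer 3 (escape)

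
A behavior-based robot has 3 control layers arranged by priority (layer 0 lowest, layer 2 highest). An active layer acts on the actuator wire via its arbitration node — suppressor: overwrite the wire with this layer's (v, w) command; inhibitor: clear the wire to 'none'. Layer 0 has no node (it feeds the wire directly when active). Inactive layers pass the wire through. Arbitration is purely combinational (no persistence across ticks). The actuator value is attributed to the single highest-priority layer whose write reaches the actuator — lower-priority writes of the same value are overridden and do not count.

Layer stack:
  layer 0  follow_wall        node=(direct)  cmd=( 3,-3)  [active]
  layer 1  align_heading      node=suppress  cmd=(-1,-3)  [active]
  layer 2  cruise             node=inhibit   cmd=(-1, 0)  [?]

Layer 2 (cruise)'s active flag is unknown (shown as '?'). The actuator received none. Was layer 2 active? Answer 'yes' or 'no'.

If layer 2 is active=yes:
  actuator would be none
If layer 2 is active=no:
  actuator would be (-1, -3)
Observed none, so layer 2 was active.

yes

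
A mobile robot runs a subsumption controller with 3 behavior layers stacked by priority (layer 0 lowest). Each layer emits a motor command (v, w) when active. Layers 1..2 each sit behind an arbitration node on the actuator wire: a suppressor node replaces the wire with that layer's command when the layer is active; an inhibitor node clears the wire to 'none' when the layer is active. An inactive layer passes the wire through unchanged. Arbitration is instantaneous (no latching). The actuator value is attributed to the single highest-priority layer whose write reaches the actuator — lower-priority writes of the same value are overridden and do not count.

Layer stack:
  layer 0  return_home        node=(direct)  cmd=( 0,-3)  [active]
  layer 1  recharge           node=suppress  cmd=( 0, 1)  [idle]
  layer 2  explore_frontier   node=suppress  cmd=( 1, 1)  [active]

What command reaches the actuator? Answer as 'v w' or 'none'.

1 1

L0 return_home: active, feeds wire = (0, -3)
L1 recharge: idle → wire stays (0, -3)
L2 explore_frontier: active, suppressor → wire = (1, 1)
actuator = (1, 1)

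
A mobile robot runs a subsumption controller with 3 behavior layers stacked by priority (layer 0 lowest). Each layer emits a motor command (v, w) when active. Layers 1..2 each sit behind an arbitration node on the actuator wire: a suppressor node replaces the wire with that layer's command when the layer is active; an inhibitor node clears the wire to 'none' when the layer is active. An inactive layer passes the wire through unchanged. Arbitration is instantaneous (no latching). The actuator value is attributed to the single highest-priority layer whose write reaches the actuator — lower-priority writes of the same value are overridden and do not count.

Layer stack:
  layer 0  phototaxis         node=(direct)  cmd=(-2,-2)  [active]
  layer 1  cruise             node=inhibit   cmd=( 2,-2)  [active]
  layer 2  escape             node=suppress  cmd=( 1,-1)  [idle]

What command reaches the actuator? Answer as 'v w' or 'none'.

layer 0 (phototaxis) active — direct: (-2, -2)
layer 1 (cruise) active — inhibits: none
layer 2 (escape) idle — unchanged: none
→ actuator none

none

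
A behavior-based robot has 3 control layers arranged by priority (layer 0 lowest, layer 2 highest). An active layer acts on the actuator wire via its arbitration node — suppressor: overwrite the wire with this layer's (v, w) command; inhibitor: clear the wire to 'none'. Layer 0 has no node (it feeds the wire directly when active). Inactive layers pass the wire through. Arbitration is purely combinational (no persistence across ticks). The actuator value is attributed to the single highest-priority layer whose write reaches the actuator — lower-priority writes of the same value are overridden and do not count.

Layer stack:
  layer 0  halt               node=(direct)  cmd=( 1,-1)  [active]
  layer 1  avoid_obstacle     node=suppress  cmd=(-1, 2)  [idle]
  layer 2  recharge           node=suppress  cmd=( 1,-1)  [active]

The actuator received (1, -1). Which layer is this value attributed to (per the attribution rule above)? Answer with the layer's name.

[0] halt on; wire := (1, -1)
[1] avoid_obstacle off; pass (1, -1)
[2] recharge on (suppress); wire := (1, -1)
output (1, -1)
last writer: layer 2 = recharge

recharge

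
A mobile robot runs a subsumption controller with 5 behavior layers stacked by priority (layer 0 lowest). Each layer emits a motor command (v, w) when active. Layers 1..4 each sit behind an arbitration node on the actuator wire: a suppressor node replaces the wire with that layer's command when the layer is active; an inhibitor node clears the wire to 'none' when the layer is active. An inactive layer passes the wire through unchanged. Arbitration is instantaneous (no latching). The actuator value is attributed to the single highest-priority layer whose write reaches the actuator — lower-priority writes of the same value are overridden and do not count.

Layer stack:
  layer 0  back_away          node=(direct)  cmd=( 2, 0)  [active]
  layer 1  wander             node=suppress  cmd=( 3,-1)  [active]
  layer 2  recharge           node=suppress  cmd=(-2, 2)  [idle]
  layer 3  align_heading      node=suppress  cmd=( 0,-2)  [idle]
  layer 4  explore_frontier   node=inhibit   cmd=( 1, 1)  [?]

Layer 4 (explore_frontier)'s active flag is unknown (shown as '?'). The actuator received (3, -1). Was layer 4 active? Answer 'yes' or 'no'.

no

If layer 4 is active=yes:
  actuator would be none
If layer 4 is active=no:
  actuator would be (3, -1)
Observed (3, -1), so layer 4 was idle.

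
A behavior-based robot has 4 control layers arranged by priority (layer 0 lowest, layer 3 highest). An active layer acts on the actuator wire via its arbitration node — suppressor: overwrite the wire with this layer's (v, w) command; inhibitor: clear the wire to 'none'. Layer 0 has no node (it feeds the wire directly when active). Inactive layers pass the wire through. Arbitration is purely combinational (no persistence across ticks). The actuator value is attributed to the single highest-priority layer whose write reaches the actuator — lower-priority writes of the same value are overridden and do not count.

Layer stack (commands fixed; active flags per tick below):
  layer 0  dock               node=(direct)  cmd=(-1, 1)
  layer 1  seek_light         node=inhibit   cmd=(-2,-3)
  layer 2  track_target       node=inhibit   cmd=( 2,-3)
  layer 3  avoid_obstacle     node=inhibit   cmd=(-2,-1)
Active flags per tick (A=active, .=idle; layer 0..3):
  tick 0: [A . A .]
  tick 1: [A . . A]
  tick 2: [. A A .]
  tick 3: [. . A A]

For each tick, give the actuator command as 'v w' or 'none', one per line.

none
none
none
none

tick 0:
  [0] dock on; wire := (-1, 1)
  [1] seek_light off; pass (-1, 1)
  [2] track_target on (inhibit); wire := none
  [3] avoid_obstacle off; pass none
  output none
tick 1:
  [0] dock on; wire := (-1, 1)
  [1] seek_light off; pass (-1, 1)
  [2] track_target off; pass (-1, 1)
  [3] avoid_obstacle on (inhibit); wire := none
  output none
tick 2:
  [0] dock off; wire := none
  [1] seek_light on (inhibit); wire := none
  [2] track_target on (inhibit); wire := none
  [3] avoid_obstacle off; pass none
  output none
tick 3:
  [0] dock off; wire := none
  [1] seek_light off; pass none
  [2] track_target on (inhibit); wire := none
  [3] avoid_obstacle on (inhibit); wire := none
  output none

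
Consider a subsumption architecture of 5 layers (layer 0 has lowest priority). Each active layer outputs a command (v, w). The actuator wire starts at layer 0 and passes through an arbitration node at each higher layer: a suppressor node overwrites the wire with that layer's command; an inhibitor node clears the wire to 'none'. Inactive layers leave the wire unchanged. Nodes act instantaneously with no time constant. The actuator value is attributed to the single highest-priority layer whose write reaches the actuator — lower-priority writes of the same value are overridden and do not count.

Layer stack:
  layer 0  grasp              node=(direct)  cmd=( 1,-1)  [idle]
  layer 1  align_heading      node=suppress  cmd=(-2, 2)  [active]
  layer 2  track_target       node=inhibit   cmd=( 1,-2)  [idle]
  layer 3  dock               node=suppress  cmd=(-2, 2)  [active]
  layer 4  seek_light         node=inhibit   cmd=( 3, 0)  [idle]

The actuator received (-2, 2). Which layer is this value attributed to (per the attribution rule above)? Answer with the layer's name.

dock

L0 grasp: idle → wire = none
L1 align_heading: active, suppressor → wire = (-2, 2)
L2 track_target: idle → wire stays (-2, 2)
L3 dock: active, suppressor → wire = (-2, 2)
L4 seek_light: idle → wire stays (-2, 2)
actuator = (-2, 2)
last writer: layer 3 = dock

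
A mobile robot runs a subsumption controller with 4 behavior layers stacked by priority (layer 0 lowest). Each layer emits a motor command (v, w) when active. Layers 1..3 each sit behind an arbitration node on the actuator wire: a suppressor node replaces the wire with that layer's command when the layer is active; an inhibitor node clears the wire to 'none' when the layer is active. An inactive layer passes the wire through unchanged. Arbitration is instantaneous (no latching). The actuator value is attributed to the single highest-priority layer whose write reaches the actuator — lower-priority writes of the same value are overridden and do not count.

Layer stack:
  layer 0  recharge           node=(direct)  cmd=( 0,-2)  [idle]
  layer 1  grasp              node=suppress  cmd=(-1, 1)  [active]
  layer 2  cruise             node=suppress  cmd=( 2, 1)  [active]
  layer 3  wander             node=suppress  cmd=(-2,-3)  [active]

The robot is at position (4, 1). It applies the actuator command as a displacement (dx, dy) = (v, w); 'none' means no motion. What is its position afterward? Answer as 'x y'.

2 -2

layer 0 (recharge) idle — none
layer 1 (grasp) active — suppresses: (-1, 1)
layer 2 (cruise) active — suppresses: (2, 1)
layer 3 (wander) active — suppresses: (-2, -3)
→ actuator (-2, -3)
position: (4, 1) + (-2, -3) = (2, -2)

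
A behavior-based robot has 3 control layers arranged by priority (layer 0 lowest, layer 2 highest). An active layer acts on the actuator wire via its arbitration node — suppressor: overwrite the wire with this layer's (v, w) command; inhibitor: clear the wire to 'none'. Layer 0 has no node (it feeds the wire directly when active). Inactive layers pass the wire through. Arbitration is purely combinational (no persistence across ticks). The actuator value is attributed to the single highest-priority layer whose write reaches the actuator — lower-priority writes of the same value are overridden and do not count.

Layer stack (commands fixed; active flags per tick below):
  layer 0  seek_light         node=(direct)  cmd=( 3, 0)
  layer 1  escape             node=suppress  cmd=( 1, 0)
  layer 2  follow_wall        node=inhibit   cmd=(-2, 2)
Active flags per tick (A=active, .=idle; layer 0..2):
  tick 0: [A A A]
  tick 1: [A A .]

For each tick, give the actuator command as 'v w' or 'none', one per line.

none
1 0

tick 0:
  L0 seek_light: active, feeds wire = (3, 0)
  L1 escape: active, suppressor → wire = (1, 0)
  L2 follow_wall: active, inhibitor → wire = none
  actuator = none
tick 1:
  L0 seek_light: active, feeds wire = (3, 0)
  L1 escape: active, suppressor → wire = (1, 0)
  L2 follow_wall: idle → wire stays (1, 0)
  actuator = (1, 0)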